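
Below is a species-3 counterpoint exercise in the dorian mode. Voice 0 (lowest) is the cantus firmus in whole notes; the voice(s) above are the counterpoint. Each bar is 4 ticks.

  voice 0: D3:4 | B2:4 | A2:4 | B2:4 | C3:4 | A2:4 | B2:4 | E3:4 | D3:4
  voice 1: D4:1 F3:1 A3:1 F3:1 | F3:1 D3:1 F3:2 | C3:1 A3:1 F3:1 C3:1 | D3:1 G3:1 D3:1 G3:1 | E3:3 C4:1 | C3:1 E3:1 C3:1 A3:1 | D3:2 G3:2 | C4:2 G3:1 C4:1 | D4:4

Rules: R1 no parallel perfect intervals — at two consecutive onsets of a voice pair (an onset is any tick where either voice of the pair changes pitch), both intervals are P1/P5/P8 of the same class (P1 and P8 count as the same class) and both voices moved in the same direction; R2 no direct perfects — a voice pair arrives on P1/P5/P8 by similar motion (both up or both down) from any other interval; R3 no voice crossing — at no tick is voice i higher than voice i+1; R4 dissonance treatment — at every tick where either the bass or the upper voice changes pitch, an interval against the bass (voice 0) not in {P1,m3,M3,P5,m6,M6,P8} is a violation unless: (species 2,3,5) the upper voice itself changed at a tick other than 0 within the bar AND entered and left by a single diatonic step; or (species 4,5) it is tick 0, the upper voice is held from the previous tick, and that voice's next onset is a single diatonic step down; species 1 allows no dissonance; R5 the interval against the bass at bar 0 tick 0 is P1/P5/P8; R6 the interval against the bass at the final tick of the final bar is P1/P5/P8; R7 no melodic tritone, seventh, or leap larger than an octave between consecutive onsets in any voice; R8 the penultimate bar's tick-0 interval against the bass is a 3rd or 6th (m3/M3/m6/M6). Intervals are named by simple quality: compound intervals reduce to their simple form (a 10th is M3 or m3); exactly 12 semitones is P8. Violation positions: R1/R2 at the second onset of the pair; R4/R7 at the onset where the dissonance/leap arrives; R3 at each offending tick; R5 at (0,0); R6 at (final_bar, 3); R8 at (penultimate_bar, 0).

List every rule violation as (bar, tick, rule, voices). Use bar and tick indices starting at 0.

(1, 0, R4, (0, 1))
(1, 2, R4, (0, 1))

bar 0: v0=D3 v1=D4 downbeat P8
bar 1: v0=B2 v1=F3 downbeat TT
bar 2: v0=A2 v1=C3 downbeat m3
bar 3: v0=B2 v1=D3 downbeat m3
bar 4: v0=C3 v1=E3 downbeat M3
bar 5: v0=A2 v1=C3 downbeat m3
bar 6: v0=B2 v1=D3 downbeat m3
bar 7: v0=E3 v1=C4 downbeat m6
bar 8: v0=D3 v1=D4 downbeat P8
  -> R4 @ bar 1 tick 0 v(0, 1): B2/F3 TT untreated
  -> R4 @ bar 1 tick 2 v(0, 1): B2/F3 TT untreated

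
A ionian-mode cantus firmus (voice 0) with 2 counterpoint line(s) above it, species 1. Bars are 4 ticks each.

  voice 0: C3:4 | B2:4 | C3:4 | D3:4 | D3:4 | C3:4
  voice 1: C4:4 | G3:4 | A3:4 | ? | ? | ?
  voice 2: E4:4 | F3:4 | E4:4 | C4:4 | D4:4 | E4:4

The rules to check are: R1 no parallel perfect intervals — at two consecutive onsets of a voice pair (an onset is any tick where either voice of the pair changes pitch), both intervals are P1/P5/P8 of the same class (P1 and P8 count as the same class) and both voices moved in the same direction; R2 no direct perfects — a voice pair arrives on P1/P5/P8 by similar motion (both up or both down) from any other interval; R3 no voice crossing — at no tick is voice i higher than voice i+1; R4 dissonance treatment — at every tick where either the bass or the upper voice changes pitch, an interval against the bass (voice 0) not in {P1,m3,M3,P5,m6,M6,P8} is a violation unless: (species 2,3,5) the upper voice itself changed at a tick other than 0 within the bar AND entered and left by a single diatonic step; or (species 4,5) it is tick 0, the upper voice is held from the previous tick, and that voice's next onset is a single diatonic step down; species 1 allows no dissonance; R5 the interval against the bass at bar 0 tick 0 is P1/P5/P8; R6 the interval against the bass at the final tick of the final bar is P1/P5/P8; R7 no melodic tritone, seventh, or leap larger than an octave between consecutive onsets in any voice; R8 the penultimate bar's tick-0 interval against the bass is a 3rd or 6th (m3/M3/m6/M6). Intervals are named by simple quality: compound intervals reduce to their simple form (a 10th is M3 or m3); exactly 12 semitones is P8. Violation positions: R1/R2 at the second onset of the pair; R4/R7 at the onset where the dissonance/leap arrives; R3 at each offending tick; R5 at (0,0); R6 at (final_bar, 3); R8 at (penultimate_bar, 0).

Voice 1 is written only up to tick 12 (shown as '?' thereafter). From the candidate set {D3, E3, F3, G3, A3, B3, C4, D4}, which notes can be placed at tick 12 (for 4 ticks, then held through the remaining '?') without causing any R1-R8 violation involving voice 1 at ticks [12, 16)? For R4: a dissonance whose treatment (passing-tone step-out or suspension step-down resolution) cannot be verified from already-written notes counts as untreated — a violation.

D3: legal
E3: violates R4
F3: violates R1
G3: violates R4
A3: legal
B3: legal
C4: violates R4
D4: violates R2,R3

{A3, B3, D3}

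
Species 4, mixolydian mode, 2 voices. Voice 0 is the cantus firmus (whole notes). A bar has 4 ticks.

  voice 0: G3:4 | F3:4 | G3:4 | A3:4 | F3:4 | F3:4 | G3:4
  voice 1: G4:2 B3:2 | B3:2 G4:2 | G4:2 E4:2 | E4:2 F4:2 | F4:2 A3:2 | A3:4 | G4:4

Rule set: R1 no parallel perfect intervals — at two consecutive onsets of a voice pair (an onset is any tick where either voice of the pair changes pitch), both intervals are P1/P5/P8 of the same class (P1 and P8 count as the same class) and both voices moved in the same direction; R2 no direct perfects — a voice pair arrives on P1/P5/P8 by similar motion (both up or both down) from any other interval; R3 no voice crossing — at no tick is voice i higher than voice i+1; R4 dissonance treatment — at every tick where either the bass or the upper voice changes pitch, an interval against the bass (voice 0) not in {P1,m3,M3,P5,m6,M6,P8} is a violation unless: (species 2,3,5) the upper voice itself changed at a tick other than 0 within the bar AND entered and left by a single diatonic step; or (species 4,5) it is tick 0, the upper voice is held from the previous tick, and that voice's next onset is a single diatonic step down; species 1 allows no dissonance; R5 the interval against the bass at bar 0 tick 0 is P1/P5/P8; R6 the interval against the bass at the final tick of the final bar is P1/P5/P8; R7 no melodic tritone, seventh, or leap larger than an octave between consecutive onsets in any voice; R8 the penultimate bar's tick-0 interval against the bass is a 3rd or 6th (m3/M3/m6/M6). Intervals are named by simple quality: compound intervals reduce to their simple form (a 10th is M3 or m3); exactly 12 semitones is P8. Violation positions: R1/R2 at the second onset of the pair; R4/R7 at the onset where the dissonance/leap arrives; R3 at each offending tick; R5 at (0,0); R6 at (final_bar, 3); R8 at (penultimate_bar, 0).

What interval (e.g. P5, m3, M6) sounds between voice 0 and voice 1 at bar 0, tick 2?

voice 0=G3 voice 1=B3 -> M3

M3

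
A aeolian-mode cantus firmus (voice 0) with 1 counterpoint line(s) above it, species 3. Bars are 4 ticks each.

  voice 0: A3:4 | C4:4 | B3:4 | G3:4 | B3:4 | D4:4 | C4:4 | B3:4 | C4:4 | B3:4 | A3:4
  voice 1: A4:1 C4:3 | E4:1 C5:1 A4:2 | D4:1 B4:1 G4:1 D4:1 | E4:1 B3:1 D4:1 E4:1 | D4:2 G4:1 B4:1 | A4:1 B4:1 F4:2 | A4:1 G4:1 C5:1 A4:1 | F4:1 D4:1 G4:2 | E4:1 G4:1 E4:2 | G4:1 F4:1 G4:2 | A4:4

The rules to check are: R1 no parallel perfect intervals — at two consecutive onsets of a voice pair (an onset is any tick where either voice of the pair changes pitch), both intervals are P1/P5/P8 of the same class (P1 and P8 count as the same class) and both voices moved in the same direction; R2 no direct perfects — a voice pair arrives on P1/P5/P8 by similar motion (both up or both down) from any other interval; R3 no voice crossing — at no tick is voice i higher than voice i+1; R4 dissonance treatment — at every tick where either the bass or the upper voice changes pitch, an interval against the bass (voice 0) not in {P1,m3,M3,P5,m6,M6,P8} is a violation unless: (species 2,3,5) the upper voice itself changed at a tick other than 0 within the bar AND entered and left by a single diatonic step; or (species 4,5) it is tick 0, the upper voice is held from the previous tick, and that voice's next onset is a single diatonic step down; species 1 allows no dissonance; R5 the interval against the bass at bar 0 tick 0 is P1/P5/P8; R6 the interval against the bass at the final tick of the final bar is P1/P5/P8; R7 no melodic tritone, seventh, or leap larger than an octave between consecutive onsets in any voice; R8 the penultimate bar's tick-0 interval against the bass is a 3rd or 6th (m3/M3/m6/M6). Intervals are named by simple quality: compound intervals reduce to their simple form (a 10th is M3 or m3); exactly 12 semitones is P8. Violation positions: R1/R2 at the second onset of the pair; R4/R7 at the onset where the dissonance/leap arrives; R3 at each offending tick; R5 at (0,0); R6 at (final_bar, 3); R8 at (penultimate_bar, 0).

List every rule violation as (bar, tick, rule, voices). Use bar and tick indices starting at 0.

bar 0: v0=A3 v1=A4 downbeat P8
bar 1: v0=C4 v1=E4 downbeat M3
bar 2: v0=B3 v1=D4 downbeat m3
bar 3: v0=G3 v1=E4 downbeat M6
bar 4: v0=B3 v1=D4 downbeat m3
bar 5: v0=D4 v1=A4 downbeat P5
bar 6: v0=C4 v1=A4 downbeat M6
bar 7: v0=B3 v1=F4 downbeat TT
bar 8: v0=C4 v1=E4 downbeat M3
bar 9: v0=B3 v1=G4 downbeat m6
bar 10: v0=A3 v1=A4 downbeat P8
  -> R7 @ bar 5 tick 2 v(1,): B4->F4 leap 6st
  -> R4 @ bar 7 tick 0 v(0, 1): B3/F4 TT untreated

(5, 2, R7, (1,))
(7, 0, R4, (0, 1))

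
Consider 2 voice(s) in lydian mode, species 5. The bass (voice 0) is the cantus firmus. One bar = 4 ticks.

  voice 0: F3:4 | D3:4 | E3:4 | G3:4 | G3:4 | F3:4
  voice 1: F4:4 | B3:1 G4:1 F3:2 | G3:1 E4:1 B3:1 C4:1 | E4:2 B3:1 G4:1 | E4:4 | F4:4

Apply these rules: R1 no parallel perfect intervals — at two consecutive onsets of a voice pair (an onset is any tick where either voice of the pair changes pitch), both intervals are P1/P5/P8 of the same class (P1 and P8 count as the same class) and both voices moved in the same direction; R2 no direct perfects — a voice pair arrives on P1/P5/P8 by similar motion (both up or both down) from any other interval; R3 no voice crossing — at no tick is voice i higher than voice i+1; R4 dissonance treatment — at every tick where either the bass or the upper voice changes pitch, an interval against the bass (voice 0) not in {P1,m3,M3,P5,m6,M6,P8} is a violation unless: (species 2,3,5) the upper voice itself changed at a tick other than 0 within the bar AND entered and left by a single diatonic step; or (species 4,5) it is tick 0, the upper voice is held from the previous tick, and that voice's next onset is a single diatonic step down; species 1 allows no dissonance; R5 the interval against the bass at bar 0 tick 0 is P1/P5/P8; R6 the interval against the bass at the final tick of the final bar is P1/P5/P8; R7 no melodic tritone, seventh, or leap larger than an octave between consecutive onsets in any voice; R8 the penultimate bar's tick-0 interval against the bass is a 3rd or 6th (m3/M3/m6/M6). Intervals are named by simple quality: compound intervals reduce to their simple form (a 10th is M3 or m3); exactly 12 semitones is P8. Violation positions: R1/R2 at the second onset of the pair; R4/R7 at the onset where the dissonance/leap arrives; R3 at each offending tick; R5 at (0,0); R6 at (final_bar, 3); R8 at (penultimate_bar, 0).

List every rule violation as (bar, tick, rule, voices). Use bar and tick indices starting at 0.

bar 0: v0=F3 v1=F4 downbeat P8
bar 1: v0=D3 v1=B3 downbeat M6
bar 2: v0=E3 v1=G3 downbeat m3
bar 3: v0=G3 v1=E4 downbeat M6
bar 4: v0=G3 v1=E4 downbeat M6
bar 5: v0=F3 v1=F4 downbeat P8
  -> R7 @ bar 1 tick 0 v(1,): F4->B3 leap 6st
  -> R4 @ bar 1 tick 1 v(0, 1): D3/G4 P4 untreated
  -> R7 @ bar 1 tick 2 v(1,): G4->F3 leap 14st

(1, 0, R7, (1,))
(1, 1, R4, (0, 1))
(1, 2, R7, (1,))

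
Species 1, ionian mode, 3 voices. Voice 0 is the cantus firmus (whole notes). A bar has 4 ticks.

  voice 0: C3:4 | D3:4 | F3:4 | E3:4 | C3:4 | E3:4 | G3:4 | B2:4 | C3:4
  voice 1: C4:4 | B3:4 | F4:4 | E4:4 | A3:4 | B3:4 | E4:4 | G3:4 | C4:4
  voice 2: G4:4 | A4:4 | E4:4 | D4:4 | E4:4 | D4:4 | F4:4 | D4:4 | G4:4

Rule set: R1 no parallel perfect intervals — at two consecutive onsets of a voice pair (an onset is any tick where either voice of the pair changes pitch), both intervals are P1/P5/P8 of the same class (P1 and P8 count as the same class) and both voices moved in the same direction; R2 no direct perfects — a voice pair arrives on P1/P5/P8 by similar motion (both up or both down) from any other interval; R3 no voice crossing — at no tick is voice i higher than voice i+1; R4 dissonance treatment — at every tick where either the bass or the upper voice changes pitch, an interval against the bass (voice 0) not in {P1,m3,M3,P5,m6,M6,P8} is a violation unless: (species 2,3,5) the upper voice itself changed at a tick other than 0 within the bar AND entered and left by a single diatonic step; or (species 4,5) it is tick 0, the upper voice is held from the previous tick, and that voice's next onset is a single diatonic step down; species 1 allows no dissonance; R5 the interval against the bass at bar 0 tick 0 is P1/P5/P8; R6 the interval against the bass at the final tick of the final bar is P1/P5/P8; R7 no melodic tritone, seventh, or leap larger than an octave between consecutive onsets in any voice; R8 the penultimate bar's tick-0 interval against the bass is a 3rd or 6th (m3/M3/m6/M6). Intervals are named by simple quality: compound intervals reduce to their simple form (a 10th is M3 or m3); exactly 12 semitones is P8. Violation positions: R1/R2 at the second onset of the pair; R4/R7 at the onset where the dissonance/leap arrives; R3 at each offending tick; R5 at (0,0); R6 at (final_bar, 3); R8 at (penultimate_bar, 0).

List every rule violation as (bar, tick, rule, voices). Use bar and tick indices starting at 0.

(1, 0, R1, (0, 2))
(2, 0, R2, (0, 1))
(2, 0, R3, (1, 2))
(2, 0, R4, (0, 2))
(2, 0, R7, (1,))
(2, 1, R3, (1, 2))
(2, 2, R3, (1, 2))
(2, 3, R3, (1, 2))
(3, 0, R1, (0, 1))
(3, 0, R3, (1, 2))
(3, 0, R4, (0, 2))
(3, 1, R3, (1, 2))
(3, 2, R3, (1, 2))
(3, 3, R3, (1, 2))
(5, 0, R2, (0, 1))
(5, 0, R4, (0, 2))
(6, 0, R4, (0, 2))
(7, 0, R2, (1, 2))
(8, 0, R1, (1, 2))
(8, 0, R2, (0, 1))
(8, 0, R2, (0, 2))

bar 0: v0=C3 v1=C4 v2=G4 downbeat P5
bar 1: v0=D3 v1=B3 v2=A4 downbeat P5
bar 2: v0=F3 v1=F4 v2=E4 downbeat M7
bar 3: v0=E3 v1=E4 v2=D4 downbeat m7
bar 4: v0=C3 v1=A3 v2=E4 downbeat M3
bar 5: v0=E3 v1=B3 v2=D4 downbeat m7
bar 6: v0=G3 v1=E4 v2=F4 downbeat m7
bar 7: v0=B2 v1=G3 v2=D4 downbeat m3
bar 8: v0=C3 v1=C4 v2=G4 downbeat P5
  -> R1 @ bar 1 tick 0 v(0, 2): C3/G4 P5 -> D3/A4 P5 similar
  -> R2 @ bar 2 tick 0 v(0, 1): D3/B3 M6 -> F3/F4 P8 similar
  -> R3 @ bar 2 tick 0 v(1, 2): F4 above E4
  -> R4 @ bar 2 tick 0 v(0, 2): F3/E4 M7 untreated
  -> R7 @ bar 2 tick 0 v(1,): B3->F4 leap 6st
  -> R3 @ bar 2 tick 1 v(1, 2): F4 above E4
  -> R3 @ bar 2 tick 2 v(1, 2): F4 above E4
  -> R3 @ bar 2 tick 3 v(1, 2): F4 above E4
  -> R1 @ bar 3 tick 0 v(0, 1): F3/F4 P8 -> E3/E4 P8 similar
  -> R3 @ bar 3 tick 0 v(1, 2): E4 above D4
  -> R4 @ bar 3 tick 0 v(0, 2): E3/D4 m7 untreated
  -> R3 @ bar 3 tick 1 v(1, 2): E4 above D4
  -> R3 @ bar 3 tick 2 v(1, 2): E4 above D4
  -> R3 @ bar 3 tick 3 v(1, 2): E4 above D4
  -> R2 @ bar 5 tick 0 v(0, 1): C3/A3 M6 -> E3/B3 P5 similar
  -> R4 @ bar 5 tick 0 v(0, 2): E3/D4 m7 untreated
  -> R4 @ bar 6 tick 0 v(0, 2): G3/F4 m7 untreated
  -> R2 @ bar 7 tick 0 v(1, 2): E4/F4 m2 -> G3/D4 P5 similar
  -> R1 @ bar 8 tick 0 v(1, 2): G3/D4 P5 -> C4/G4 P5 similar
  -> R2 @ bar 8 tick 0 v(0, 1): B2/G3 m6 -> C3/C4 P8 similar
  -> R2 @ bar 8 tick 0 v(0, 2): B2/D4 m3 -> C3/G4 P5 similar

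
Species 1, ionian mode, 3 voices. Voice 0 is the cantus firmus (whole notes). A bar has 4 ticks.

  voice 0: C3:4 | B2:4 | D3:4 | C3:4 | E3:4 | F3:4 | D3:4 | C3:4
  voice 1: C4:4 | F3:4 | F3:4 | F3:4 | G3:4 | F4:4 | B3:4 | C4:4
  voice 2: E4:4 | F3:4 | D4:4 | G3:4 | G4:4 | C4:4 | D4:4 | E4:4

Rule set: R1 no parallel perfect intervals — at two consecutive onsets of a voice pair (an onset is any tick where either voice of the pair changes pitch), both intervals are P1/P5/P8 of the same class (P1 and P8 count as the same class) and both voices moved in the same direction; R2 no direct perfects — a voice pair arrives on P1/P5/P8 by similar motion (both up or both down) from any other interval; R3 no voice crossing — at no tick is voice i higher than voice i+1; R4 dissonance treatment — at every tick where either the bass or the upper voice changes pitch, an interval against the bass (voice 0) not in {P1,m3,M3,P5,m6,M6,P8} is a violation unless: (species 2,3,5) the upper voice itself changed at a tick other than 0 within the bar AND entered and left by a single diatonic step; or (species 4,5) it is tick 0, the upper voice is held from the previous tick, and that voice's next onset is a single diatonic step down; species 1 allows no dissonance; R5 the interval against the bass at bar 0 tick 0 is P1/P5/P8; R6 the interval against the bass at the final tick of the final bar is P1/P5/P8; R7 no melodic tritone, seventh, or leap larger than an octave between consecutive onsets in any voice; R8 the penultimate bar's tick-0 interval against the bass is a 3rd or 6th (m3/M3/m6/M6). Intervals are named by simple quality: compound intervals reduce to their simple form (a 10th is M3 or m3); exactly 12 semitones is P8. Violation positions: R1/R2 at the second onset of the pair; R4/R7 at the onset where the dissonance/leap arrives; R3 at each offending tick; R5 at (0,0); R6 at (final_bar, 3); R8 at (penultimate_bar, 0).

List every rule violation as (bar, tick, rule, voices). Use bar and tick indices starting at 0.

bar 0: v0=C3 v1=C4 v2=E4 downbeat M3
bar 1: v0=B2 v1=F3 v2=F3 downbeat TT
bar 2: v0=D3 v1=F3 v2=D4 downbeat P8
bar 3: v0=C3 v1=F3 v2=G3 downbeat P5
bar 4: v0=E3 v1=G3 v2=G4 downbeat m3
bar 5: v0=F3 v1=F4 v2=C4 downbeat P5
bar 6: v0=D3 v1=B3 v2=D4 downbeat P8
bar 7: v0=C3 v1=C4 v2=E4 downbeat M3
  -> R5 @ bar 0 tick 0 v(0, 2): opens on M3
  -> R2 @ bar 1 tick 0 v(1, 2): C4/E4 M3 -> F3/F3 P1 similar
  -> R4 @ bar 1 tick 0 v(0, 1): B2/F3 TT untreated
  -> R4 @ bar 1 tick 0 v(0, 2): B2/F3 TT untreated
  -> R7 @ bar 1 tick 0 v(2,): E4->F3 leap 11st
  -> R2 @ bar 2 tick 0 v(0, 2): B2/F3 TT -> D3/D4 P8 similar
  -> R2 @ bar 3 tick 0 v(0, 2): D3/D4 P8 -> C3/G3 P5 similar
  -> R4 @ bar 3 tick 0 v(0, 1): C3/F3 P4 untreated
  -> R2 @ bar 4 tick 0 v(1, 2): F3/G3 M2 -> G3/G4 P8 similar
  -> R2 @ bar 5 tick 0 v(0, 1): E3/G3 m3 -> F3/F4 P8 similar
  -> R3 @ bar 5 tick 0 v(1, 2): F4 above C4
  -> R7 @ bar 5 tick 0 v(1,): G3->F4 leap 10st
  -> R3 @ bar 5 tick 1 v(1, 2): F4 above C4
  -> R3 @ bar 5 tick 2 v(1, 2): F4 above C4
  -> R3 @ bar 5 tick 3 v(1, 2): F4 above C4
  -> R7 @ bar 6 tick 0 v(1,): F4->B3 leap 6st
  -> R8 @ bar 6 tick 0 v(0, 2): penult P8 not 3rd/6th
  -> R6 @ bar 7 tick 3 v(0, 2): closes on M3

(0, 0, R5, (0, 2))
(1, 0, R2, (1, 2))
(1, 0, R4, (0, 1))
(1, 0, R4, (0, 2))
(1, 0, R7, (2,))
(2, 0, R2, (0, 2))
(3, 0, R2, (0, 2))
(3, 0, R4, (0, 1))
(4, 0, R2, (1, 2))
(5, 0, R2, (0, 1))
(5, 0, R3, (1, 2))
(5, 0, R7, (1,))
(5, 1, R3, (1, 2))
(5, 2, R3, (1, 2))
(5, 3, R3, (1, 2))
(6, 0, R7, (1,))
(6, 0, R8, (0, 2))
(7, 3, R6, (0, 2))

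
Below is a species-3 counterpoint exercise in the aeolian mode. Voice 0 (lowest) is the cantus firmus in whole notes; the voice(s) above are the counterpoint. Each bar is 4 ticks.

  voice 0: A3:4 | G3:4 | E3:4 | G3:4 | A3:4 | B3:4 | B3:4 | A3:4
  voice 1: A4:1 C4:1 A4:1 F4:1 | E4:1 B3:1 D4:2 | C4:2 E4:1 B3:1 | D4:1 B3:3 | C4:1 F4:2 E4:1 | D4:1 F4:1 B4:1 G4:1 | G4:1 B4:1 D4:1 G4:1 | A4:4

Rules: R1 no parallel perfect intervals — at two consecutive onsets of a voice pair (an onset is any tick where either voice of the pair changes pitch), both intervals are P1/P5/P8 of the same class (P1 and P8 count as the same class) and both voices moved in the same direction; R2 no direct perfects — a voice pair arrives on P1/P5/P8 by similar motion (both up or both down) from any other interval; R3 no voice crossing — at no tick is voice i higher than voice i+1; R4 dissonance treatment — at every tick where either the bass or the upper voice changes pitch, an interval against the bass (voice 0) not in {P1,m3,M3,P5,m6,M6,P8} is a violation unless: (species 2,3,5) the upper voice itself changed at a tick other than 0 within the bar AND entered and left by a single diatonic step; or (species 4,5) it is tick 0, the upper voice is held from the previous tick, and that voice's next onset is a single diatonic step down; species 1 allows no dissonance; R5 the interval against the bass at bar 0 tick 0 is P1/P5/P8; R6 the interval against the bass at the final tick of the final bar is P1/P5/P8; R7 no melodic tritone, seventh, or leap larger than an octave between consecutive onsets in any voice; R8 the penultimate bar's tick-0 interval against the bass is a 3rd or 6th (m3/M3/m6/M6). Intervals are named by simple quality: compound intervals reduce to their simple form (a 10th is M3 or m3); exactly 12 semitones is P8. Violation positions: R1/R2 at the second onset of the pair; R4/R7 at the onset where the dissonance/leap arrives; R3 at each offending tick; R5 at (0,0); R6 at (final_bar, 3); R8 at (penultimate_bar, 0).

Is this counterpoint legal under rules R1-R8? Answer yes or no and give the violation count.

bar 0: v0=A3 v1=A4 (P8)
bar 1: v0=G3 v1=E4 (M6)
bar 2: v0=E3 v1=C4 (m6)
bar 3: v0=G3 v1=D4 (P5)
bar 4: v0=A3 v1=C4 (m3)
bar 5: v0=B3 v1=D4 (m3)
bar 6: v0=B3 v1=G4 (m6)
bar 7: v0=A3 v1=A4 (P8)
  R1 @ bar3.0: E3/B3 P5 -> G3/D4 P5 similar
  R4 @ bar5.1: B3/F4 TT untreated
  R7 @ bar5.2: F4->B4 leap 6st

No (3 violations)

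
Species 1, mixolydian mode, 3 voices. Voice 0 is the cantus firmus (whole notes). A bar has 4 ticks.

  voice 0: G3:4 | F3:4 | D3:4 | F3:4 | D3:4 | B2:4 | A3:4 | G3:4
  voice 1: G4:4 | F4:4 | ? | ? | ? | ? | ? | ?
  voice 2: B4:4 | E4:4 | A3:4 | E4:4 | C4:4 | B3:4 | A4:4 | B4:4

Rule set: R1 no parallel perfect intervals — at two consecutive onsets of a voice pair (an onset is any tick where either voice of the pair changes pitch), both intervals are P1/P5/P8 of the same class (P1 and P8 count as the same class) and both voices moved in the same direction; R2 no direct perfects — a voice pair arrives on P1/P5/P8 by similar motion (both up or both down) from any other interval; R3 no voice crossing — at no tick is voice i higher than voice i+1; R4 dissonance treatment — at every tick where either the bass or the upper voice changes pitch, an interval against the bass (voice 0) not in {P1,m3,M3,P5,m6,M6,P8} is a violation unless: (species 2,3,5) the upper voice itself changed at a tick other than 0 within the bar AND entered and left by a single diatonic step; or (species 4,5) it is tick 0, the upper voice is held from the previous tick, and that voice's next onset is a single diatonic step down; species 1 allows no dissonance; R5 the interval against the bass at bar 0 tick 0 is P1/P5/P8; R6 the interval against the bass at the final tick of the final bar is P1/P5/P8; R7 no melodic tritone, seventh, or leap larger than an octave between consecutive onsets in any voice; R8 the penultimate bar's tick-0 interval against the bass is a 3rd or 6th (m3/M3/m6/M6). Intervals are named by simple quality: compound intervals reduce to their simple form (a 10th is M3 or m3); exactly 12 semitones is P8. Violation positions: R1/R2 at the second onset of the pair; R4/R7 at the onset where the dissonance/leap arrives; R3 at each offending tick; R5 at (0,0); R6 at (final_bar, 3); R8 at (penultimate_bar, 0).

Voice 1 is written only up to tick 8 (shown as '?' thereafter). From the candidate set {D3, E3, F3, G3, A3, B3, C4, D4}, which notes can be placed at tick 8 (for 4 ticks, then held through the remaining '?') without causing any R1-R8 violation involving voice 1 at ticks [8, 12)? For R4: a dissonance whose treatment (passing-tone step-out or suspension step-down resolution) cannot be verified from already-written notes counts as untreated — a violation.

D3: violates R1,R2,R7
E3: violates R4,R7
F3: legal
G3: violates R4,R7
A3: violates R2
B3: violates R3,R7
C4: violates R3,R4
D4: violates R1,R3

{F3}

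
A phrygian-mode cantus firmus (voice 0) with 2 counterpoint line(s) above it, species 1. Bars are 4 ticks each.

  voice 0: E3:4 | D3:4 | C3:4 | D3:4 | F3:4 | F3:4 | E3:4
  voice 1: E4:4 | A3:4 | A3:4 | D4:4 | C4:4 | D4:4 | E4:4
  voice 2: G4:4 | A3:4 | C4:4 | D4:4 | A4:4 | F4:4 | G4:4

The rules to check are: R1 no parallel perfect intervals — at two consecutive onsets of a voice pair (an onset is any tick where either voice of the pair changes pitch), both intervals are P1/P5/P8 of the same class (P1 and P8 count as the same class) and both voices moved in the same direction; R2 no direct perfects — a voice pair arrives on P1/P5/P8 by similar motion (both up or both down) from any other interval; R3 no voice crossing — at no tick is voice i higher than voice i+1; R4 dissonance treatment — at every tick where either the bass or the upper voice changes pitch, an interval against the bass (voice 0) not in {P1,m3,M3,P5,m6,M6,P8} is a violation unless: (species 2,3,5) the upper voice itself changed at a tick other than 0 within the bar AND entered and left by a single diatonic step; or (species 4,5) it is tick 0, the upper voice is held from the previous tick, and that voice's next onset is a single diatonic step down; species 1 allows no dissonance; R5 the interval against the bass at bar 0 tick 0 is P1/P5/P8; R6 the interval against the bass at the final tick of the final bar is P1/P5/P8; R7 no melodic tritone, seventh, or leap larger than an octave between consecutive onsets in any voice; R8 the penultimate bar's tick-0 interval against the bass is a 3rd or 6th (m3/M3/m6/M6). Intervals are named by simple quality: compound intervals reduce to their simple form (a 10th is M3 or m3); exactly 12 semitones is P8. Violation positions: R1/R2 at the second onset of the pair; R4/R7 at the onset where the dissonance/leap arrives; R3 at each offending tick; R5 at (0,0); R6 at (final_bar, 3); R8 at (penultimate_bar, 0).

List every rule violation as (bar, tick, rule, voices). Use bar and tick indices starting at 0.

bar 0: v0=E3 v1=E4 v2=G4 downbeat m3
bar 1: v0=D3 v1=A3 v2=A3 downbeat P5
bar 2: v0=C3 v1=A3 v2=C4 downbeat P8
bar 3: v0=D3 v1=D4 v2=D4 downbeat P8
bar 4: v0=F3 v1=C4 v2=A4 downbeat M3
bar 5: v0=F3 v1=D4 v2=F4 downbeat P8
bar 6: v0=E3 v1=E4 v2=G4 downbeat m3
  -> R5 @ bar 0 tick 0 v(0, 2): opens on m3
  -> R2 @ bar 1 tick 0 v(0, 1): E3/E4 P8 -> D3/A3 P5 similar
  -> R2 @ bar 1 tick 0 v(0, 2): E3/G4 m3 -> D3/A3 P5 similar
  -> R2 @ bar 1 tick 0 v(1, 2): E4/G4 m3 -> A3/A3 P1 similar
  -> R7 @ bar 1 tick 0 v(2,): G4->A3 leap 10st
  -> R1 @ bar 3 tick 0 v(0, 2): C3/C4 P8 -> D3/D4 P8 similar
  -> R2 @ bar 3 tick 0 v(0, 1): C3/A3 M6 -> D3/D4 P8 similar
  -> R2 @ bar 3 tick 0 v(1, 2): A3/C4 m3 -> D4/D4 P1 similar
  -> R8 @ bar 5 tick 0 v(0, 2): penult P8 not 3rd/6th
  -> R6 @ bar 6 tick 3 v(0, 2): closes on m3

(0, 0, R5, (0, 2))
(1, 0, R2, (0, 1))
(1, 0, R2, (0, 2))
(1, 0, R2, (1, 2))
(1, 0, R7, (2,))
(3, 0, R1, (0, 2))
(3, 0, R2, (0, 1))
(3, 0, R2, (1, 2))
(5, 0, R8, (0, 2))
(6, 3, R6, (0, 2))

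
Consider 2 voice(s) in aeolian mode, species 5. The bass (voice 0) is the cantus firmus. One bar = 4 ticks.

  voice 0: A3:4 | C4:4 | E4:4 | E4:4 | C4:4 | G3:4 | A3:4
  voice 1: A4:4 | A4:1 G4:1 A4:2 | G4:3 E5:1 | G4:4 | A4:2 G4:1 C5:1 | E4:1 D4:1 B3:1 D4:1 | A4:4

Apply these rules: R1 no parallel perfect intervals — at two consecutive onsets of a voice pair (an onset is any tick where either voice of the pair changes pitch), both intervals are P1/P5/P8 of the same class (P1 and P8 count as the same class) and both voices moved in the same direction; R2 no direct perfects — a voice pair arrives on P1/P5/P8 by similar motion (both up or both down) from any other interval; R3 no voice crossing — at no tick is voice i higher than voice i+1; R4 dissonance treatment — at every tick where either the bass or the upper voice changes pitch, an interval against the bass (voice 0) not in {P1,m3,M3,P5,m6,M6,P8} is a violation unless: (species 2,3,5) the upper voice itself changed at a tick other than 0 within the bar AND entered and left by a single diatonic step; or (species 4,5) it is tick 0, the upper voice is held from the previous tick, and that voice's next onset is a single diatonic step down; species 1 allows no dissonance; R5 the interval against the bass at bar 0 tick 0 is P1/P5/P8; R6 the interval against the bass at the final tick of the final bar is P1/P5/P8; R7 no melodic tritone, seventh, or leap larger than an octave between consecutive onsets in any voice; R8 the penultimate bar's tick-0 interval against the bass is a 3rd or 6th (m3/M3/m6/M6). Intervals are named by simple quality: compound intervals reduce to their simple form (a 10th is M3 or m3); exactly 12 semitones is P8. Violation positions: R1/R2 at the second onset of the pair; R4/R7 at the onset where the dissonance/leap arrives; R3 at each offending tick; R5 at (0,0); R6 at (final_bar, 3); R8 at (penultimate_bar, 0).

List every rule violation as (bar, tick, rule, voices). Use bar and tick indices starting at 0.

bar 0: v0=A3 v1=A4 downbeat P8
bar 1: v0=C4 v1=A4 downbeat M6
bar 2: v0=E4 v1=G4 downbeat m3
bar 3: v0=E4 v1=G4 downbeat m3
bar 4: v0=C4 v1=A4 downbeat M6
bar 5: v0=G3 v1=E4 downbeat M6
bar 6: v0=A3 v1=A4 downbeat P8
  -> R2 @ bar 6 tick 0 v(0, 1): G3/D4 P5 -> A3/A4 P8 similar

(6, 0, R2, (0, 1))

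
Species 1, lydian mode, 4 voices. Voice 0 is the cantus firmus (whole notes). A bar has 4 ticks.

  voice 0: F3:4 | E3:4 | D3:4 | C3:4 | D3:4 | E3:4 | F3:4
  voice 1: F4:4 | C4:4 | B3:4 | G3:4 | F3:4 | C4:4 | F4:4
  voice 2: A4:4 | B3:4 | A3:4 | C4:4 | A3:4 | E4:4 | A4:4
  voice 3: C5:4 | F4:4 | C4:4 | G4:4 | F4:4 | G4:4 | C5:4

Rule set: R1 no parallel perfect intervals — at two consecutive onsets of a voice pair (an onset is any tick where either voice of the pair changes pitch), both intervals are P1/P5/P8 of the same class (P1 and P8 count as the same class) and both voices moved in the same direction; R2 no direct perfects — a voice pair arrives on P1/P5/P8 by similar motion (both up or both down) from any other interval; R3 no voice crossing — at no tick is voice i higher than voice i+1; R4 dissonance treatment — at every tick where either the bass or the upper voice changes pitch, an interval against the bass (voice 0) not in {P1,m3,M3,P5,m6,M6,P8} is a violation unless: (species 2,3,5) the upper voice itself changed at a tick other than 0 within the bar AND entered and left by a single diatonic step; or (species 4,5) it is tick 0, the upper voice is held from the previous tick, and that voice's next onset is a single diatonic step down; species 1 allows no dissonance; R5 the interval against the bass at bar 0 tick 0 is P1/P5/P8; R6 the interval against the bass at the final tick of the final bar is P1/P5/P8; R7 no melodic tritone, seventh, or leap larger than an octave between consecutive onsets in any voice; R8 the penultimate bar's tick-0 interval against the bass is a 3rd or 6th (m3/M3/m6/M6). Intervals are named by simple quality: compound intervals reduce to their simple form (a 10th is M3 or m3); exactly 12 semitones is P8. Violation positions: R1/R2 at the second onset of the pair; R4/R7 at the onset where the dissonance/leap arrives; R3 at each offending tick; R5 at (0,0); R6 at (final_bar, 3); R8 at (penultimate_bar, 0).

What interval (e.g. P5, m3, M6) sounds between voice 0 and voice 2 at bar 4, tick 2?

voice 0=D3 voice 2=A3 -> P5

P5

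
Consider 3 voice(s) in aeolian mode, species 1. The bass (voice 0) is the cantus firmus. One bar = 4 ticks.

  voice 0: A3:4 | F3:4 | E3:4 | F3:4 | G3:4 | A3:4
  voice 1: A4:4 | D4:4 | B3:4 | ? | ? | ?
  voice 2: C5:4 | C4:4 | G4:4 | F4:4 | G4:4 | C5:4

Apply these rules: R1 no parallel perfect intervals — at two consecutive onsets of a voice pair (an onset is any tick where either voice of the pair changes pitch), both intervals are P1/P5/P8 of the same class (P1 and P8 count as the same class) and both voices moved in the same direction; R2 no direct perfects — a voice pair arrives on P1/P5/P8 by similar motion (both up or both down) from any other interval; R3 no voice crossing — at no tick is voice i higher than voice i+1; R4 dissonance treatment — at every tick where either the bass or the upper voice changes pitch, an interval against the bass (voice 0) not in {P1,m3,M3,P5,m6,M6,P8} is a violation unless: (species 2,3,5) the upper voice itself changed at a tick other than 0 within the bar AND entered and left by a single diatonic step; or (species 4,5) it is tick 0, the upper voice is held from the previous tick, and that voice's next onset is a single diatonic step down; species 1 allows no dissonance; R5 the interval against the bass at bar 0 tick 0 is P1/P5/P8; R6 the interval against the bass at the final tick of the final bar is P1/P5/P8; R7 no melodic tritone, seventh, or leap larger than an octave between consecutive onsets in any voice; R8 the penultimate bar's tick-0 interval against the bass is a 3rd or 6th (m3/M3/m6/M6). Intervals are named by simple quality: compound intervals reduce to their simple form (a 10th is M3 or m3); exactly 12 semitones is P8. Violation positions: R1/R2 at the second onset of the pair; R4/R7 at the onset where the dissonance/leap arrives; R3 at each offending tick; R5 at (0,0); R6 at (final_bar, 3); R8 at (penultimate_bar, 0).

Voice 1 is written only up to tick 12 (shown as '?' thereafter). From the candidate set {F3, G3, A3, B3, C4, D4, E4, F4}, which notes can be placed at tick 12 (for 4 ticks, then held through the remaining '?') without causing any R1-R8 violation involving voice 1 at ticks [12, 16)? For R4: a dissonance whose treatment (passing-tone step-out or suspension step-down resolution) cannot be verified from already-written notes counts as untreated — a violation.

F3: violates R2,R7
G3: violates R4
A3: legal
B3: violates R4
C4: violates R1
D4: legal
E4: violates R4
F4: violates R2,R7

{A3, D4}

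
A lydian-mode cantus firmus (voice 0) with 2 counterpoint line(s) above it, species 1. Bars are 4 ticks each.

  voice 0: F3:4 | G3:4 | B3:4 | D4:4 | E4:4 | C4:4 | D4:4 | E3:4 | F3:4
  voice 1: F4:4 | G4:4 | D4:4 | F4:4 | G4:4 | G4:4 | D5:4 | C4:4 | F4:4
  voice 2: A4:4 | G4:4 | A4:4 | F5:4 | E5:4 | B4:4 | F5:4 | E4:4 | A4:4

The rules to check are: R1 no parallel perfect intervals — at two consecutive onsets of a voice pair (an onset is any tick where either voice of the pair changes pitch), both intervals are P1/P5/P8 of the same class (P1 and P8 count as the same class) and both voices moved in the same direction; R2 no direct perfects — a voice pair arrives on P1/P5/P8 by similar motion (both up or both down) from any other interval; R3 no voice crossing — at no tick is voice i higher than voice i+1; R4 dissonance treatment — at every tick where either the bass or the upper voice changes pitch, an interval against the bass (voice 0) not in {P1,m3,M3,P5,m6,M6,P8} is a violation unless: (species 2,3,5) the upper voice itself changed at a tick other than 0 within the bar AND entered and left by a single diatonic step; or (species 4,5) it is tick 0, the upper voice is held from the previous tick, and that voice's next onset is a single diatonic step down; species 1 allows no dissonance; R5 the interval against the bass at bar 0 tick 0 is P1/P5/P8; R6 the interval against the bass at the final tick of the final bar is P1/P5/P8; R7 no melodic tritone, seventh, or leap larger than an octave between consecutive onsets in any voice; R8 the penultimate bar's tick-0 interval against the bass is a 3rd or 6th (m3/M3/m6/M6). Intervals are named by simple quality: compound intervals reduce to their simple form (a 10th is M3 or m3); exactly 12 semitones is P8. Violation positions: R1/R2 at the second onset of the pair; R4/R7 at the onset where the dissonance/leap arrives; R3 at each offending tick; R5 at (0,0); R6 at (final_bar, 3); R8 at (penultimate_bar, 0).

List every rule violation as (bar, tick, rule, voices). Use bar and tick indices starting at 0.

(0, 0, R5, (0, 2))
(1, 0, R1, (0, 1))
(2, 0, R4, (0, 2))
(3, 0, R2, (1, 2))
(5, 0, R4, (0, 2))
(6, 0, R2, (0, 1))
(6, 0, R7, (2,))
(7, 0, R2, (0, 2))
(7, 0, R7, (0,))
(7, 0, R7, (1,))
(7, 0, R7, (2,))
(7, 0, R8, (0, 2))
(8, 0, R2, (0, 1))
(8, 3, R6, (0, 2))

bar 0: v0=F3 v1=F4 v2=A4 downbeat M3
bar 1: v0=G3 v1=G4 v2=G4 downbeat P8
bar 2: v0=B3 v1=D4 v2=A4 downbeat m7
bar 3: v0=D4 v1=F4 v2=F5 downbeat m3
bar 4: v0=E4 v1=G4 v2=E5 downbeat P8
bar 5: v0=C4 v1=G4 v2=B4 downbeat M7
bar 6: v0=D4 v1=D5 v2=F5 downbeat m3
bar 7: v0=E3 v1=C4 v2=E4 downbeat P8
bar 8: v0=F3 v1=F4 v2=A4 downbeat M3
  -> R5 @ bar 0 tick 0 v(0, 2): opens on M3
  -> R1 @ bar 1 tick 0 v(0, 1): F3/F4 P8 -> G3/G4 P8 similar
  -> R4 @ bar 2 tick 0 v(0, 2): B3/A4 m7 untreated
  -> R2 @ bar 3 tick 0 v(1, 2): D4/A4 P5 -> F4/F5 P8 similar
  -> R4 @ bar 5 tick 0 v(0, 2): C4/B4 M7 untreated
  -> R2 @ bar 6 tick 0 v(0, 1): C4/G4 P5 -> D4/D5 P8 similar
  -> R7 @ bar 6 tick 0 v(2,): B4->F5 leap 6st
  -> R2 @ bar 7 tick 0 v(0, 2): D4/F5 m3 -> E3/E4 P8 similar
  -> R7 @ bar 7 tick 0 v(0,): D4->E3 leap 10st
  -> R7 @ bar 7 tick 0 v(1,): D5->C4 leap 14st
  -> R7 @ bar 7 tick 0 v(2,): F5->E4 leap 13st
  -> R8 @ bar 7 tick 0 v(0, 2): penult P8 not 3rd/6th
  -> R2 @ bar 8 tick 0 v(0, 1): E3/C4 m6 -> F3/F4 P8 similar
  -> R6 @ bar 8 tick 3 v(0, 2): closes on M3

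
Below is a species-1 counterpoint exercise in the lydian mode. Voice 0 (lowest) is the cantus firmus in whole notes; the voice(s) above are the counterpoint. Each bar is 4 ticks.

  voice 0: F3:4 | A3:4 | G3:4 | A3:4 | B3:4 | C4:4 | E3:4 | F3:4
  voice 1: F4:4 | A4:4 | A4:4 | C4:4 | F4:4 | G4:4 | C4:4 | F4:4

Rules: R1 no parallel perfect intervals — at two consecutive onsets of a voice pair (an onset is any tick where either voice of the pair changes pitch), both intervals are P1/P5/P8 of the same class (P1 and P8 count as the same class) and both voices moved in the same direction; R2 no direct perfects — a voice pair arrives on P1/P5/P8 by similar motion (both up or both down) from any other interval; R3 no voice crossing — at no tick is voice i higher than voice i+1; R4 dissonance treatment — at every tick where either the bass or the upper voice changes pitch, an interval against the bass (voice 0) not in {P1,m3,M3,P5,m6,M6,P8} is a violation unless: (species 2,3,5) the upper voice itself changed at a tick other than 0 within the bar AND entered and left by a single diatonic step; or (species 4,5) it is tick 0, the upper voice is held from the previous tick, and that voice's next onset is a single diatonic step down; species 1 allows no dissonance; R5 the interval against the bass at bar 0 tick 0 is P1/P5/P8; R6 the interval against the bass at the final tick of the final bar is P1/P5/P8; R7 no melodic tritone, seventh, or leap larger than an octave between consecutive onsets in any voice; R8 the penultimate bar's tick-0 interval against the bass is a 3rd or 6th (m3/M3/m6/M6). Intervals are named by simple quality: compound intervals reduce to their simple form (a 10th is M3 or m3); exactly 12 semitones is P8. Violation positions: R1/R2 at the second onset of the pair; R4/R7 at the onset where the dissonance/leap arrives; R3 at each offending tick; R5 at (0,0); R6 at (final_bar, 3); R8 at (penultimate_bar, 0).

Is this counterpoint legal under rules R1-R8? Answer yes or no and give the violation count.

bar 0: v0=F3 v1=F4 (P8)
bar 1: v0=A3 v1=A4 (P8)
bar 2: v0=G3 v1=A4 (M2)
bar 3: v0=A3 v1=C4 (m3)
bar 4: v0=B3 v1=F4 (TT)
bar 5: v0=C4 v1=G4 (P5)
bar 6: v0=E3 v1=C4 (m6)
bar 7: v0=F3 v1=F4 (P8)
  R1 @ bar1.0: F3/F4 P8 -> A3/A4 P8 similar
  R4 @ bar2.0: G3/A4 M2 untreated
  R4 @ bar4.0: B3/F4 TT untreated
  R2 @ bar5.0: B3/F4 TT -> C4/G4 P5 similar
  R2 @ bar7.0: E3/C4 m6 -> F3/F4 P8 similar

No (5 violations)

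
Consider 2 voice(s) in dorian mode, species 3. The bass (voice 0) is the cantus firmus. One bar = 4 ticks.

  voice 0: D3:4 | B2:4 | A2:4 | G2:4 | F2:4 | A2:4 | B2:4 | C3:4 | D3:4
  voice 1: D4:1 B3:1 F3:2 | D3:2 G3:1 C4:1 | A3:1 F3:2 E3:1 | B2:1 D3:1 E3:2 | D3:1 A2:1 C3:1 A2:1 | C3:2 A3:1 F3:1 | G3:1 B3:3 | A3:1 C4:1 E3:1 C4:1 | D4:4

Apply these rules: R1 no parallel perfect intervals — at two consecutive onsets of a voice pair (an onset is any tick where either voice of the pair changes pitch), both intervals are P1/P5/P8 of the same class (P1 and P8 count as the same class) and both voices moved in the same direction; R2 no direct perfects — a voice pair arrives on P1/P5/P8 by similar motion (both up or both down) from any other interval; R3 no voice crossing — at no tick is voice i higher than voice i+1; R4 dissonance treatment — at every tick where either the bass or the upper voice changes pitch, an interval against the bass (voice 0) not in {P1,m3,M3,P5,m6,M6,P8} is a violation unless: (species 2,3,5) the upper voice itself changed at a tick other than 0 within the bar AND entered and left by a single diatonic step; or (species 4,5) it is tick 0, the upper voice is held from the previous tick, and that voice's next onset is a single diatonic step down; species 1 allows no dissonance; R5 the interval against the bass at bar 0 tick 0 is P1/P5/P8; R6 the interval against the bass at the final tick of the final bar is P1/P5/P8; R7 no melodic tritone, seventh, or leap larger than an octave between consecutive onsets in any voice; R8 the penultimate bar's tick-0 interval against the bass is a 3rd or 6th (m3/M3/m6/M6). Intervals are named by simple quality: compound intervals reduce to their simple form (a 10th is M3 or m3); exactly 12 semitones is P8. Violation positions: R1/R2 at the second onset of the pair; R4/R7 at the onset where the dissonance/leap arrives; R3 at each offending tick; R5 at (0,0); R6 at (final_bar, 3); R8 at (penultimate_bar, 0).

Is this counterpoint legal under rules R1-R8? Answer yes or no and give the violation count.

bar 0: v0=D3 v1=D4 (P8)
bar 1: v0=B2 v1=D3 (m3)
bar 2: v0=A2 v1=A3 (P8)
bar 3: v0=G2 v1=B2 (M3)
bar 4: v0=F2 v1=D3 (M6)
bar 5: v0=A2 v1=C3 (m3)
bar 6: v0=B2 v1=G3 (m6)
bar 7: v0=C3 v1=A3 (M6)
bar 8: v0=D3 v1=D4 (P8)
  R7 @ bar0.2: B3->F3 leap 6st
  R4 @ bar1.3: B2/C4 m2 untreated
  R2 @ bar2.0: B2/C4 m2 -> A2/A3 P8 similar
  R1 @ bar8.0: C3/C4 P8 -> D3/D4 P8 similar

No (4 violations)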